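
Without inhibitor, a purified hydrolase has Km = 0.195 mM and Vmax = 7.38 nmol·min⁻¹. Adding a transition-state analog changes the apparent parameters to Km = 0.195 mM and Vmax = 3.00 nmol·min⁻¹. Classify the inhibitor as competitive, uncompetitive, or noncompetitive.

noncompetitive

Vmax decreases (7.38 → 3.00 nmol·min⁻¹) while Km is unchanged — pure noncompetitive inhibition.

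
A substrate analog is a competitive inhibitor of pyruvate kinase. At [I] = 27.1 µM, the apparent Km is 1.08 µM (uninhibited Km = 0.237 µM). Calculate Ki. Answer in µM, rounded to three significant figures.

7.62 µM

Competitive: Km,app = α·Km with α = 1 + [I]/Ki.
α = Km,app/Km = 1.08/0.237 = 4.557.
Since α = 1 + [I]/Ki, [I]/Ki = 4.557 − 1 = 3.557 and Ki = 27.1/3.557 = 7.62 µM.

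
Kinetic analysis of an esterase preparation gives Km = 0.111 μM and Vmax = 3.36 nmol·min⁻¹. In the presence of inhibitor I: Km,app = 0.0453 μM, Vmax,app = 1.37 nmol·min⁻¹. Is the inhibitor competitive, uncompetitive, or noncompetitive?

Both Km and Vmax decrease by the same factor (~2.45-fold) — characteristic of uncompetitive inhibition.

uncompetitive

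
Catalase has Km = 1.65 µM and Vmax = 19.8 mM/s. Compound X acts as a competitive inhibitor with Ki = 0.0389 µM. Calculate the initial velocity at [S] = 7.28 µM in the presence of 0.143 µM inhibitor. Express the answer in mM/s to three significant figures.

9.61 mM/s

With α = 1 + [I]/Ki = 1 + 0.143/0.0389 = 4.676, the competitive rate law is v = Vmax[S] / (αKm + [S]).
v = 19.8×7.28 / (4.676×1.65 + 7.28) = 144.1/15.00 = 9.61 mM/s.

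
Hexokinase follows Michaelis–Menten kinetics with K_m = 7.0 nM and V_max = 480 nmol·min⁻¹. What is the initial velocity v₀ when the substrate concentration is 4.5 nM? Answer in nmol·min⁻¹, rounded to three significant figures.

188 nmol·min⁻¹

v = Vmax·[S]/(Km + [S]) = 480 × 4.5 / (7.0 + 4.5)
  = 2160 / 11.50 = 188 nmol·min⁻¹.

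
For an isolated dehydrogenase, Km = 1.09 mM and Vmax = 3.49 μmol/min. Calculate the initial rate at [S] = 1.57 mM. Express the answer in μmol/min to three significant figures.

2.06 μmol/min

v = Vmax·[S]/(Km + [S]) = 3.49 × 1.57 / (1.09 + 1.57)
  = 5.479 / 2.660 = 2.06 μmol/min.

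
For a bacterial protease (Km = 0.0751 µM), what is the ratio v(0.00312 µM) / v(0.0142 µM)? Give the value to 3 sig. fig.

Since Vmax cancels, v₂/v₁ = [S]₂(Km+[S]₁) / [S]₁(Km+[S]₂).
= 0.00312×(0.0751+0.0142) / (0.0142×(0.0751+0.00312)) = 0.0002786/0.001111 = 0.251.

0.251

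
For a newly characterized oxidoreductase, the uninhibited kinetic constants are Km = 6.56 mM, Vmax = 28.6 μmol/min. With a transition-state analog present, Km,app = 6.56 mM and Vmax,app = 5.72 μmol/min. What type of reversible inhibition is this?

noncompetitive

Vmax decreases (28.6 → 5.72 μmol/min) while Km is unchanged — pure noncompetitive inhibition.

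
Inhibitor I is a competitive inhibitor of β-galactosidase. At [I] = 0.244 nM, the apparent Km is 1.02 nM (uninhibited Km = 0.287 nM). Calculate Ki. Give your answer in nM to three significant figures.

Competitive: Km,app = α·Km with α = 1 + [I]/Ki.
α = Km,app/Km = 1.02/0.287 = 3.554.
Since α = 1 + [I]/Ki, [I]/Ki = 3.554 − 1 = 2.554 and Ki = 0.244/2.554 = 0.0955 nM.

0.0955 nM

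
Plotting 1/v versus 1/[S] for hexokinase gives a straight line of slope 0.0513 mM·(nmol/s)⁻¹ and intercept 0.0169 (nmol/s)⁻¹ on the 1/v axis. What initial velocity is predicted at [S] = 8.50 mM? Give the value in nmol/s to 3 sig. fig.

The y-intercept is 1/Vmax, so Vmax = 1/0.0169 = 59.2 nmol/s.
The slope is Km/Vmax, so Km = 0.0513 × 59.2 = 3.04 mM.
Then v = 59.2 × 8.50/(3.04 + 8.50) = 43.6 nmol/s.

43.6 nmol/s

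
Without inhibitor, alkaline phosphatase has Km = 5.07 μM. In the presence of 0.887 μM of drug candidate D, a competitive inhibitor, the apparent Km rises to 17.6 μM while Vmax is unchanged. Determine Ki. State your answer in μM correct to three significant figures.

Competitive: Km,app = α·Km with α = 1 + [I]/Ki.
α = Km,app/Km = 17.6/5.07 = 3.471.
Since α = 1 + [I]/Ki, [I]/Ki = 3.471 − 1 = 2.471 and Ki = 0.887/2.471 = 0.359 μM.

0.359 μM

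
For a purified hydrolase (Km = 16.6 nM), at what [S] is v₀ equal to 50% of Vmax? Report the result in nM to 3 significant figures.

16.6 nM

v/Vmax = [S]/(Km+[S]) = 0.5, so [S] = Km·0.5/(1 − 0.5) = 16.6 × 1.000.
[S] = 16.6 nM.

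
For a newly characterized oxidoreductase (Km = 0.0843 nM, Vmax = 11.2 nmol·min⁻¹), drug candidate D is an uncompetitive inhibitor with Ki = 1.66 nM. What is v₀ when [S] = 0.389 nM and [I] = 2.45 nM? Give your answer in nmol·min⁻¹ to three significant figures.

With α = 1 + [I]/Ki = 1 + 2.45/1.66 = 2.476, the uncompetitive rate law is v = (Vmax/α)·[S] / (Km/α + [S]).
v = (11.2/2.476)×0.389 / (0.0843/2.476 + 0.389) = 1.760/0.4230 = 4.16 nmol·min⁻¹.

4.16 nmol·min⁻¹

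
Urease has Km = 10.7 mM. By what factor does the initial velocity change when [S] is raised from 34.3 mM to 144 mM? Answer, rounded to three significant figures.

1.22

Since Vmax cancels, v₂/v₁ = [S]₂(Km+[S]₁) / [S]₁(Km+[S]₂).
= 144×(10.7+34.3) / (34.3×(10.7+144)) = 6480/5306 = 1.22.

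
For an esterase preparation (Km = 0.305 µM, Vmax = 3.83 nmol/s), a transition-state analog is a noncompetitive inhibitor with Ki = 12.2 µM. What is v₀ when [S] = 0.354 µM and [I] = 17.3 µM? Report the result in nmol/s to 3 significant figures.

With α = 1 + [I]/Ki = 1 + 17.3/12.2 = 2.418, the noncompetitive rate law is v = (Vmax/α)·[S] / (Km + [S]).
v = (3.83/2.418)×0.354 / (0.305 + 0.354) = 0.5607/0.6590 = 0.851 nmol/s.

0.851 nmol/s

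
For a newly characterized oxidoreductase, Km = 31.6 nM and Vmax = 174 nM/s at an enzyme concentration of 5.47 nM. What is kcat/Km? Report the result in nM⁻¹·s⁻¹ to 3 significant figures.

kcat = Vmax/[E]total = 174/5.47 = 31.8 s⁻¹.
kcat/Km = 31.8/31.6 = 1.01 nM⁻¹·s⁻¹.

1.01 nM⁻¹·s⁻¹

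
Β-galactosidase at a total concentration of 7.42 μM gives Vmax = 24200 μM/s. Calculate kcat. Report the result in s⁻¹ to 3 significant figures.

kcat = Vmax/[E]total = 24200 μM/s / 7.42 μM = 3260 s⁻¹.

3260 s⁻¹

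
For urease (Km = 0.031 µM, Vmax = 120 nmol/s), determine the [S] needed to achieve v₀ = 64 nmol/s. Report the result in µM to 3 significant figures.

0.0354 µM

Rearranging v = Vmax[S]/(Km+[S]) gives [S] = Km·v/(Vmax − v).
[S] = 0.031 × 64 / (120 − 64) = 1.984/56.00 = 0.0354 µM.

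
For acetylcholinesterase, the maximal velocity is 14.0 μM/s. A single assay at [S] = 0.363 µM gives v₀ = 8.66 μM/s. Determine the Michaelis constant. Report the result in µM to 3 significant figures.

v/Vmax = 8.66/14.0 = 0.6186 = [S]/(Km+[S]).
So Km + [S] = [S]/0.6186 = 0.5868 µM, giving Km = 0.5868 − 0.363 = 0.224 µM.

0.224 µM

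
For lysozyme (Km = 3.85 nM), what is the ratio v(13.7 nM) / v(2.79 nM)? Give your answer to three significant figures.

The fractional saturations are [S]/(Km+[S]) = 2.79/6.640 = 0.4202 and 13.7/17.55 = 0.7806.
v₂/v₁ is just their ratio: 0.7806/0.4202 = 1.86.

1.86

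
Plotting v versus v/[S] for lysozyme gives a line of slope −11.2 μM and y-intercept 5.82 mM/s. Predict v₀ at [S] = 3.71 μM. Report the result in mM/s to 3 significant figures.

1.45 mM/s

In the Eadie–Hofstee form v = Vmax − Km·(v/[S]), the slope is −Km and the intercept is Vmax, so Km = 11.2 μM and Vmax = 5.82 mM/s.
v = 5.82 × 3.71/(11.2 + 3.71) = 1.45 mM/s.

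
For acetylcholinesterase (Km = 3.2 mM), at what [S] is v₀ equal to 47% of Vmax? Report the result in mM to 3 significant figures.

v/Vmax = [S]/(Km+[S]) = 0.47, so [S] = Km·0.47/(1 − 0.47) = 3.2 × 0.8868.
[S] = 2.84 mM.

2.84 mM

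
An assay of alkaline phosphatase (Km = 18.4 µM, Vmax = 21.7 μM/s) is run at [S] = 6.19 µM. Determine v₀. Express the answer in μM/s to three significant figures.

5.46 μM/s

v = Vmax·[S]/(Km + [S]) = 21.7 × 6.19 / (18.4 + 6.19)
  = 134.3 / 24.59 = 5.46 μM/s.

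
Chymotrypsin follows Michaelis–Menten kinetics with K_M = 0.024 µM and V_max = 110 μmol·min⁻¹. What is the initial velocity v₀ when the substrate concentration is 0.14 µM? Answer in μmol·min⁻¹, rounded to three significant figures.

93.9 μmol·min⁻¹

v = Vmax·[S]/(Km + [S]) = 110 × 0.14 / (0.024 + 0.14)
  = 15.40 / 0.1640 = 93.9 μmol·min⁻¹.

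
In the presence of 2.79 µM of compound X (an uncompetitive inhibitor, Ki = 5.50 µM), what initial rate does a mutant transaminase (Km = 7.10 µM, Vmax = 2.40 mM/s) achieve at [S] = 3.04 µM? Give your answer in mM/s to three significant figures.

0.625 mM/s

With α = 1 + [I]/Ki = 1 + 2.79/5.50 = 1.507, the uncompetitive rate law is v = (Vmax/α)·[S] / (Km/α + [S]).
v = (2.40/1.507)×3.04 / (7.10/1.507 + 3.04) = 4.841/7.750 = 0.625 mM/s.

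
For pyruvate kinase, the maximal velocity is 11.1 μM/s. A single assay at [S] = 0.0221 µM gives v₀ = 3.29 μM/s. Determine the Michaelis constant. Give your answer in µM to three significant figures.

0.0525 µM

From v = Vmax[S]/(Km+[S]), Km = [S](Vmax − v)/v.
Km = 0.0221 × (11.1 − 3.29) / 3.29 = 0.1726/3.29 = 0.0525 µM.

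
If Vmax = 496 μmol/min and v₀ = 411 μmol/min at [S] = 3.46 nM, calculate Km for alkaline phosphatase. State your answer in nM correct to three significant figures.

v/Vmax = 411/496 = 0.8286 = [S]/(Km+[S]).
So Km + [S] = [S]/0.8286 = 4.176 nM, giving Km = 4.176 − 3.46 = 0.716 nM.

0.716 nM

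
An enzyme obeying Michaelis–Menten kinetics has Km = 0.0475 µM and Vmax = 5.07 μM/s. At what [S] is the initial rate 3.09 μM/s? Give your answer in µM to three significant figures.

0.0741 µM

The required fractional saturation is v/Vmax = 3.09/5.07 = 0.6095.
Then [S]/(Km+[S]) = 0.6095 ⇒ [S] = 0.0475 × 0.6095/(1 − 0.6095) = 0.0741 µM.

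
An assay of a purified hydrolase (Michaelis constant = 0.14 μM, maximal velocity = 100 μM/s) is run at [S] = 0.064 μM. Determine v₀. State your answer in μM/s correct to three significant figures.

v = Vmax·[S]/(Km + [S]) = 100 × 0.064 / (0.14 + 0.064)
  = 6.400 / 0.2040 = 31.4 μM/s.

31.4 μM/s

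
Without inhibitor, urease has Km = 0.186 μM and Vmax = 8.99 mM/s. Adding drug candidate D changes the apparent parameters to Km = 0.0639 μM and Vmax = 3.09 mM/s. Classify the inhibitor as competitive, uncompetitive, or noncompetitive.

Both Km and Vmax decrease by the same factor (~2.91-fold) — characteristic of uncompetitive inhibition.

uncompetitive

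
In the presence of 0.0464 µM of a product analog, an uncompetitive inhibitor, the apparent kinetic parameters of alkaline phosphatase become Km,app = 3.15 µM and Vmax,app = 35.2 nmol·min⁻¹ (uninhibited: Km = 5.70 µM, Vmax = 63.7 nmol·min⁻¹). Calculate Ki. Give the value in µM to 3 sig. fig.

0.0573 µM

Uncompetitive: Vmax,app = Vmax/α (and Km,app = Km/α) with α = 1 + [I]/Ki.
α = Vmax/Vmax,app = 63.7/35.2 = 1.810.
Since α = 1 + [I]/Ki, [I]/Ki = 1.810 − 1 = 0.8097 and Ki = 0.0464/0.8097 = 0.0573 µM.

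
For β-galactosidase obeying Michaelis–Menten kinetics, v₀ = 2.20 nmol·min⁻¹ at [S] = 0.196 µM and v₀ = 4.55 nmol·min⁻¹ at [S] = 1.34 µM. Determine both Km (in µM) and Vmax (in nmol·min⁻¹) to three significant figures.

Km = 0.300 µM; Vmax = 5.57 nmol·min⁻¹

In reciprocal form, 1/v = (Km/Vmax)·(1/[S]) + 1/Vmax. The two points give (1/[S], 1/v) = (5.102, 0.4545) and (0.7463, 0.2198).
Slope = (0.4545 − 0.2198)/(5.102 − 0.7463) = 0.05390; intercept = 0.4545 − 0.05390×5.102 = 0.1796.
Vmax = 1/intercept = 5.57 nmol·min⁻¹; Km = slope × Vmax = 0.05390 × 5.57 = 0.300 µM.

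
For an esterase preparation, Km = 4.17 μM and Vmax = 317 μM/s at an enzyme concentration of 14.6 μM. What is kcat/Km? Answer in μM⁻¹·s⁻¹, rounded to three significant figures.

5.21 μM⁻¹·s⁻¹

kcat = Vmax/[E]total = 317/14.6 = 21.7 s⁻¹.
kcat/Km = 21.7/4.17 = 5.21 μM⁻¹·s⁻¹.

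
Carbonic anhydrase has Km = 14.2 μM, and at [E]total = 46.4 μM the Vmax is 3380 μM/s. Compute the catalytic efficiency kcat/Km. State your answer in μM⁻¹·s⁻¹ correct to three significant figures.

5.13 μM⁻¹·s⁻¹

kcat = Vmax/[E]total = 3380/46.4 = 72.8 s⁻¹.
kcat/Km = 72.8/14.2 = 5.13 μM⁻¹·s⁻¹.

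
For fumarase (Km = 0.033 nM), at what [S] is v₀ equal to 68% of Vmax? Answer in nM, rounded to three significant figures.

0.0701 nM

v/Vmax = [S]/(Km+[S]) = 0.68, so [S] = Km·0.68/(1 − 0.68) = 0.033 × 2.125.
[S] = 0.0701 nM.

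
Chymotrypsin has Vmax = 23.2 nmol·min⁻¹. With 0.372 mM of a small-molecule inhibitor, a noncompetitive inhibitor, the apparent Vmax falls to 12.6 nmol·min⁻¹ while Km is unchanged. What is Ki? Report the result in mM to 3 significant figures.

0.442 mM

Noncompetitive: Vmax,app = Vmax/α with α = 1 + [I]/Ki.
α = Vmax/Vmax,app = 23.2/12.6 = 1.841.
Since α = 1 + [I]/Ki, [I]/Ki = 1.841 − 1 = 0.8413 and Ki = 0.372/0.8413 = 0.442 mM.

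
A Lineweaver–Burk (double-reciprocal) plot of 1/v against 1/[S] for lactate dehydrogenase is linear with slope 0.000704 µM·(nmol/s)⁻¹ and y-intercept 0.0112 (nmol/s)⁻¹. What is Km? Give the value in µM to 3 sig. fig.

0.0629 µM

y-intercept = 1/Vmax ⇒ Vmax = 89.3 nmol/s; slope = Km/Vmax ⇒ Km = slope × Vmax.
Km = 0.000704 × 89.3 = 0.0629 µM.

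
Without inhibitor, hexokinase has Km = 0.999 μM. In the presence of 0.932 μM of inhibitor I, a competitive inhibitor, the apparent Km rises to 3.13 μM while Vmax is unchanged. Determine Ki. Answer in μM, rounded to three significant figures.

0.437 μM

Competitive: Km,app = α·Km with α = 1 + [I]/Ki.
α = Km,app/Km = 3.13/0.999 = 3.133.
Since α = 1 + [I]/Ki, [I]/Ki = 3.133 − 1 = 2.133 and Ki = 0.932/2.133 = 0.437 μM.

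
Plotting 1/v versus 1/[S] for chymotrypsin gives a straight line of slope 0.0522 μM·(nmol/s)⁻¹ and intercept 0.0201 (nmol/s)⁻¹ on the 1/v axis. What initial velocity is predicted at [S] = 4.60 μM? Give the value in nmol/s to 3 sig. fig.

31.8 nmol/s

The y-intercept is 1/Vmax, so Vmax = 1/0.0201 = 49.8 nmol/s.
The slope is Km/Vmax, so Km = 0.0522 × 49.8 = 2.60 μM.
Then v = 49.8 × 4.60/(2.60 + 4.60) = 31.8 nmol/s.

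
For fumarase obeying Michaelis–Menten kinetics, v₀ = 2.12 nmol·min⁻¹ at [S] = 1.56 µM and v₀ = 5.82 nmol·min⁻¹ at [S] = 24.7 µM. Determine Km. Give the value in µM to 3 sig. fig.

In reciprocal form, 1/v = (Km/Vmax)·(1/[S]) + 1/Vmax. The two points give (1/[S], 1/v) = (0.6410, 0.4717) and (0.04049, 0.1718).
Slope = (0.4717 − 0.1718)/(0.6410 − 0.04049) = 0.4993; intercept = 0.4717 − 0.4993×0.6410 = 0.1516.
Vmax = 1/intercept = 6.60 nmol·min⁻¹; Km = slope × Vmax = 0.4993 × 6.60 = 3.29 µM.

3.29 µM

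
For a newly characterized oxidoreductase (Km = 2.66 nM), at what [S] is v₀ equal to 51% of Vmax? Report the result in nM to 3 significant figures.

v/Vmax = [S]/(Km+[S]) = 0.51, so [S] = Km·0.51/(1 − 0.51) = 2.66 × 1.041.
[S] = 2.77 nM.

2.77 nM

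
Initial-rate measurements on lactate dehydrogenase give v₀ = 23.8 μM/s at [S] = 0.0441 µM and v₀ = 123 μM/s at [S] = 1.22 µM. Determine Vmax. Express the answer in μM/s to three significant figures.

From v = Vmax[S]/(Km+[S]), each point gives Vmax = v(Km+[S])/[S].
Equating: 23.8(Km+0.0441)/0.0441 = 123(Km+1.22)/1.22.
539.7·Km + 23.8 = 100.8·Km + 123, so (539.7 − 100.8)·Km = 123 − 23.8.
Km = 99.20/438.9 = 0.226 µM; then Vmax = 23.8(0.226+0.0441)/0.0441 = 146 μM/s.

146 μM/s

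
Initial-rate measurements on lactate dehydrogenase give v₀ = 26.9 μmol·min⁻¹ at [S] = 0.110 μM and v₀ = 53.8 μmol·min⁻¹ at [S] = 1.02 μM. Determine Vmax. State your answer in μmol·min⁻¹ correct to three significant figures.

61.2 μmol·min⁻¹

From v = Vmax[S]/(Km+[S]), each point gives Vmax = v(Km+[S])/[S].
Equating: 26.9(Km+0.110)/0.110 = 53.8(Km+1.02)/1.02.
244.5·Km + 26.9 = 52.75·Km + 53.8, so (244.5 − 52.75)·Km = 53.8 − 26.9.
Km = 26.90/191.8 = 0.140 μM; then Vmax = 26.9(0.140+0.110)/0.110 = 61.2 μmol·min⁻¹.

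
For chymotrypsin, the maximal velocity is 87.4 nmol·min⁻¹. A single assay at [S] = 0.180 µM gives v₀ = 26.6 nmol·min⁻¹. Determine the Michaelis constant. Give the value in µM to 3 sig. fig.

0.411 µM

v/Vmax = 26.6/87.4 = 0.3043 = [S]/(Km+[S]).
So Km + [S] = [S]/0.3043 = 0.5914 µM, giving Km = 0.5914 − 0.180 = 0.411 µM.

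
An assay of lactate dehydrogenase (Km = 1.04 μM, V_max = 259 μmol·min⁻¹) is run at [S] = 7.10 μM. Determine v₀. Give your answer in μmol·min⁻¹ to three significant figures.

226 μmol·min⁻¹

v = Vmax·[S]/(Km + [S]) = 259 × 7.10 / (1.04 + 7.10)
  = 1839 / 8.140 = 226 μmol·min⁻¹.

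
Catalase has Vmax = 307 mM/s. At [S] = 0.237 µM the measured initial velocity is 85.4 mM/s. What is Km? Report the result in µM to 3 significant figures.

From v = Vmax[S]/(Km+[S]), Km = [S](Vmax − v)/v.
Km = 0.237 × (307 − 85.4) / 85.4 = 52.52/85.4 = 0.615 µM.

0.615 µM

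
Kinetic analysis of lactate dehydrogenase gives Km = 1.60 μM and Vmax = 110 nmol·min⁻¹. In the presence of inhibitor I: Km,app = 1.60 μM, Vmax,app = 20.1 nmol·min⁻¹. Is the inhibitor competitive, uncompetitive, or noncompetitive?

Vmax decreases (110 → 20.1 nmol·min⁻¹) while Km is unchanged — pure noncompetitive inhibition.

noncompetitive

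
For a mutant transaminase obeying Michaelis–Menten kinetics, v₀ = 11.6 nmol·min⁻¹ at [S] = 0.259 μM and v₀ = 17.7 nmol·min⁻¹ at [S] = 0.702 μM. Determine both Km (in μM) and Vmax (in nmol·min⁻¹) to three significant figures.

Km = 0.312 μM; Vmax = 25.6 nmol·min⁻¹

From v = Vmax[S]/(Km+[S]), each point gives Vmax = v(Km+[S])/[S].
Equating: 11.6(Km+0.259)/0.259 = 17.7(Km+0.702)/0.702.
44.79·Km + 11.6 = 25.21·Km + 17.7, so (44.79 − 25.21)·Km = 17.7 − 11.6.
Km = 6.100/19.57 = 0.312 μM; then Vmax = 11.6(0.312+0.259)/0.259 = 25.6 nmol·min⁻¹.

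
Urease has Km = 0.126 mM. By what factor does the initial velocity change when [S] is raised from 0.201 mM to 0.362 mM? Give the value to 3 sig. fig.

1.21

The fractional saturations are [S]/(Km+[S]) = 0.201/0.3270 = 0.6147 and 0.362/0.4880 = 0.7418.
v₂/v₁ is just their ratio: 0.7418/0.6147 = 1.21.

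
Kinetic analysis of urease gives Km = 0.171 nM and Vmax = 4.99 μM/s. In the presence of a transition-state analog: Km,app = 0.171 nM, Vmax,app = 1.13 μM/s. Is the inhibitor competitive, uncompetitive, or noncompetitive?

noncompetitive

Vmax decreases (4.99 → 1.13 μM/s) while Km is unchanged — pure noncompetitive inhibition.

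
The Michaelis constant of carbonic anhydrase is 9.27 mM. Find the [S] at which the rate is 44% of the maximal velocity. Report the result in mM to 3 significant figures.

v/Vmax = [S]/(Km+[S]) = 0.44, so [S] = Km·0.44/(1 − 0.44) = 9.27 × 0.7857.
[S] = 7.28 mM.

7.28 mM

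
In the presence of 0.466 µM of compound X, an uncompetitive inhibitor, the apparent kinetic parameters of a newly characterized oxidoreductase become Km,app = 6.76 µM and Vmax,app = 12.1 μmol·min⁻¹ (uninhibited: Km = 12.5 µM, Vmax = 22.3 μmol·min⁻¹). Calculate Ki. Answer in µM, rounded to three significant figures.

Uncompetitive: Vmax,app = Vmax/α (and Km,app = Km/α) with α = 1 + [I]/Ki.
α = Vmax/Vmax,app = 22.3/12.1 = 1.843.
Ki = [I]/(α − 1) = 0.466/0.8430 = 0.553 µM.

0.553 µM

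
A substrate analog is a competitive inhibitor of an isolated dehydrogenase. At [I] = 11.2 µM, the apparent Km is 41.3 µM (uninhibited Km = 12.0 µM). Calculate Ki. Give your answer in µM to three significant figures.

Competitive: Km,app = α·Km with α = 1 + [I]/Ki.
α = Km,app/Km = 41.3/12.0 = 3.442.
Since α = 1 + [I]/Ki, [I]/Ki = 3.442 − 1 = 2.442 and Ki = 11.2/2.442 = 4.59 µM.

4.59 µM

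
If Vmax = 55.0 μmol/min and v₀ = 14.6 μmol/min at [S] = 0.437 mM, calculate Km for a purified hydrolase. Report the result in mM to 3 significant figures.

From v = Vmax[S]/(Km+[S]), Km = [S](Vmax − v)/v.
Km = 0.437 × (55.0 − 14.6) / 14.6 = 17.65/14.6 = 1.21 mM.

1.21 mM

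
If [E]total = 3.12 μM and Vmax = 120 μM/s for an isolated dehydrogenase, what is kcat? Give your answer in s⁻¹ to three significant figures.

kcat = Vmax/[E]total = 120 μM/s / 3.12 μM = 38.5 s⁻¹.

38.5 s⁻¹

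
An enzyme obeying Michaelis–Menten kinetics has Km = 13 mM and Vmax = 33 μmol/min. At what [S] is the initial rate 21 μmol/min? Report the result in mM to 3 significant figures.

22.8 mM

The required fractional saturation is v/Vmax = 21/33 = 0.6364.
Then [S]/(Km+[S]) = 0.6364 ⇒ [S] = 13 × 0.6364/(1 − 0.6364) = 22.8 mM.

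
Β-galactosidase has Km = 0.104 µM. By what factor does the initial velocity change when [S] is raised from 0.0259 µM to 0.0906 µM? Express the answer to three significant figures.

The fractional saturations are [S]/(Km+[S]) = 0.0259/0.1299 = 0.1994 and 0.0906/0.1946 = 0.4656.
v₂/v₁ is just their ratio: 0.4656/0.1994 = 2.34.

2.34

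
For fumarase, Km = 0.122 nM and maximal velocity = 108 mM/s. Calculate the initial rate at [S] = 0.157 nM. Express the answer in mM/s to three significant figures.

[S]/(Km+[S]) = 0.157/0.2790 = 0.5627, the fractional saturation.
v = 0.5627 × Vmax = 0.5627 × 108 = 60.8 mM/s.

60.8 mM/s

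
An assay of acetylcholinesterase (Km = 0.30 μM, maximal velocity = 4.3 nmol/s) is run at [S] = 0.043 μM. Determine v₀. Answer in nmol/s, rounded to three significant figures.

0.539 nmol/s

v = Vmax·[S]/(Km + [S]) = 4.3 × 0.043 / (0.30 + 0.043)
  = 0.1849 / 0.3430 = 0.539 nmol/s.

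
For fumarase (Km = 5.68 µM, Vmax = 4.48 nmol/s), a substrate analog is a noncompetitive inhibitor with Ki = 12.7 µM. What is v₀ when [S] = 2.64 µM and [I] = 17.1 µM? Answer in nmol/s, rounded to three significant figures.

α = 1 + [I]/Ki = 1 + 17.1/12.7 = 2.346.
For a noncompetitive inhibitor, Vmax is reduced to Vmax/α while Km is unchanged: Km,app = 5.68 µM, Vmax,app = 1.91 nmol/s.
v = Vmax,app·[S]/(Km,app + [S]) = 1.91 × 2.64/(5.68 + 2.64) = 0.606 nmol/s.

0.606 nmol/s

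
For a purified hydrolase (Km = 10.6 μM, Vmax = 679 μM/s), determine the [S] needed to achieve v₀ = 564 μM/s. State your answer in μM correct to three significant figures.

52.0 μM

Rearranging v = Vmax[S]/(Km+[S]) gives [S] = Km·v/(Vmax − v).
[S] = 10.6 × 564 / (679 − 564) = 5978/115.0 = 52.0 μM.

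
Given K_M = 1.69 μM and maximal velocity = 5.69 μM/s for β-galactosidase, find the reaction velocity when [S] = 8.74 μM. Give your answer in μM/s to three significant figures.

[S]/(Km+[S]) = 8.74/10.43 = 0.8380, the fractional saturation.
v = 0.8380 × Vmax = 0.8380 × 5.69 = 4.77 μM/s.

4.77 μM/s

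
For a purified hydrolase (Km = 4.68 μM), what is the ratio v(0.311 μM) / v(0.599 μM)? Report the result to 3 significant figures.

0.549

The fractional saturations are [S]/(Km+[S]) = 0.599/5.279 = 0.1135 and 0.311/4.991 = 0.06231.
v₂/v₁ is just their ratio: 0.06231/0.1135 = 0.549.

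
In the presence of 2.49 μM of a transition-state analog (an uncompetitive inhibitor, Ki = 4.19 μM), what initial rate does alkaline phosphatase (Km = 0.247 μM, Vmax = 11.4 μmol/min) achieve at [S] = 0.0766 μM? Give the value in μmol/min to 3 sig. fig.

2.37 μmol/min

With α = 1 + [I]/Ki = 1 + 2.49/4.19 = 1.594, the uncompetitive rate law is v = (Vmax/α)·[S] / (Km/α + [S]).
v = (11.4/1.594)×0.0766 / (0.247/1.594 + 0.0766) = 0.5477/0.2315 = 2.37 μmol/min.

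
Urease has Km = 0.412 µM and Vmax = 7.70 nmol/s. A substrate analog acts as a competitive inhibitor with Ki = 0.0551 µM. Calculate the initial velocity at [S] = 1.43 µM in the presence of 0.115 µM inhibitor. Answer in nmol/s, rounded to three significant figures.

α = 1 + [I]/Ki = 1 + 0.115/0.0551 = 3.087.
For a competitive inhibitor, Vmax is unchanged and the apparent Km becomes α·Km: Km,app = 1.27 µM, Vmax,app = 7.70 nmol/s.
v = Vmax,app·[S]/(Km,app + [S]) = 7.70 × 1.43/(1.27 + 1.43) = 4.08 nmol/s.

4.08 nmol/s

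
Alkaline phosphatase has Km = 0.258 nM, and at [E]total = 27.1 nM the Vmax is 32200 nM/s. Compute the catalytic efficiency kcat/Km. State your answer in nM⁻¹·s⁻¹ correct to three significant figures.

kcat = Vmax/[E]total = 32200/27.1 = 1190 s⁻¹.
kcat/Km = 1190/0.258 = 4610 nM⁻¹·s⁻¹.

4610 nM⁻¹·s⁻¹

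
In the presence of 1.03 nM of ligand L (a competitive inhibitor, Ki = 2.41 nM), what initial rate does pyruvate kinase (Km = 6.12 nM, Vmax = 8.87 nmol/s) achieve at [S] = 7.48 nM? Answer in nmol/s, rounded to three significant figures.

4.09 nmol/s

α = 1 + [I]/Ki = 1 + 1.03/2.41 = 1.427.
For a competitive inhibitor, Vmax is unchanged and the apparent Km becomes α·Km: Km,app = 8.74 nM, Vmax,app = 8.87 nmol/s.
v = Vmax,app·[S]/(Km,app + [S]) = 8.87 × 7.48/(8.74 + 7.48) = 4.09 nmol/s.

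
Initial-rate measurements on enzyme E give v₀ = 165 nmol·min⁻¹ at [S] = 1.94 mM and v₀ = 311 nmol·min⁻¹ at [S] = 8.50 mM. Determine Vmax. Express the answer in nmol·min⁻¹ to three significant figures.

421 nmol·min⁻¹

In reciprocal form, 1/v = (Km/Vmax)·(1/[S]) + 1/Vmax. The two points give (1/[S], 1/v) = (0.5155, 0.006061) and (0.1176, 0.003215).
Slope = (0.006061 − 0.003215)/(0.5155 − 0.1176) = 0.007152; intercept = 0.006061 − 0.007152×0.5155 = 0.002374.
Vmax = 1/intercept = 421 nmol·min⁻¹; Km = slope × Vmax = 0.007152 × 421 = 3.01 mM.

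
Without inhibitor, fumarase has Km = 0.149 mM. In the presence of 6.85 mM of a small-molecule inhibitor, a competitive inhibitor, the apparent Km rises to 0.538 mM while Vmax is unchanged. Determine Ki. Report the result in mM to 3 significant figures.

Competitive: Km,app = α·Km with α = 1 + [I]/Ki.
α = Km,app/Km = 0.538/0.149 = 3.611.
Ki = [I]/(α − 1) = 6.85/2.611 = 2.62 mM.

2.62 mM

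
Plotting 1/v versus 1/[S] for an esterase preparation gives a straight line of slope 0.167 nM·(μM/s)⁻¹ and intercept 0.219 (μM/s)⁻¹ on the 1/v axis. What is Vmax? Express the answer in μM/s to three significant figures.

4.57 μM/s

The y-intercept of a Lineweaver–Burk plot equals 1/Vmax, so Vmax = 1/0.219 = 4.57 μM/s.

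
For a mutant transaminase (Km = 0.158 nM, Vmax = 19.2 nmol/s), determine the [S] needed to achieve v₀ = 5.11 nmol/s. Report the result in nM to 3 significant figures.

0.0573 nM

Rearranging v = Vmax[S]/(Km+[S]) gives [S] = Km·v/(Vmax − v).
[S] = 0.158 × 5.11 / (19.2 − 5.11) = 0.8074/14.09 = 0.0573 nM.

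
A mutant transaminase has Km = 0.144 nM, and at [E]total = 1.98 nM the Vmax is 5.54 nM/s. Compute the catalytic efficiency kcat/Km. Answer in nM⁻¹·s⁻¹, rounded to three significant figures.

kcat = Vmax/[E]total = 5.54/1.98 = 2.80 s⁻¹.
kcat/Km = 2.80/0.144 = 19.4 nM⁻¹·s⁻¹.

19.4 nM⁻¹·s⁻¹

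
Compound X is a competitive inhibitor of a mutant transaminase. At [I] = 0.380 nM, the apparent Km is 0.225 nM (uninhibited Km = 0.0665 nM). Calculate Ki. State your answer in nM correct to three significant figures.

0.159 nM

Competitive: Km,app = α·Km with α = 1 + [I]/Ki.
α = Km,app/Km = 0.225/0.0665 = 3.383.
Since α = 1 + [I]/Ki, [I]/Ki = 3.383 − 1 = 2.383 and Ki = 0.380/2.383 = 0.159 nM.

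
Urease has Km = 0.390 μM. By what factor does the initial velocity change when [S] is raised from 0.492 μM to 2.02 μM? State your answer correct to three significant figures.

The fractional saturations are [S]/(Km+[S]) = 0.492/0.8820 = 0.5578 and 2.02/2.410 = 0.8382.
v₂/v₁ is just their ratio: 0.8382/0.5578 = 1.50.

1.50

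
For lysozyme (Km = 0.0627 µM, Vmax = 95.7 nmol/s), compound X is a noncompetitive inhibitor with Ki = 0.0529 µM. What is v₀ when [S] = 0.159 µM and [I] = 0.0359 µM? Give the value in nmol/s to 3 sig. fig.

40.9 nmol/s

With α = 1 + [I]/Ki = 1 + 0.0359/0.0529 = 1.679, the noncompetitive rate law is v = (Vmax/α)·[S] / (Km + [S]).
v = (95.7/1.679)×0.159 / (0.0627 + 0.159) = 9.065/0.2217 = 40.9 nmol/s.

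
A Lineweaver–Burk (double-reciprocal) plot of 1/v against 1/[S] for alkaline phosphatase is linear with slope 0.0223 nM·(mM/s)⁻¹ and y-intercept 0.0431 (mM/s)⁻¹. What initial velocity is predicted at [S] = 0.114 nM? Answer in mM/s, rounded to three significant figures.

4.19 mM/s

The y-intercept is 1/Vmax, so Vmax = 1/0.0431 = 23.2 mM/s.
The slope is Km/Vmax, so Km = 0.0223 × 23.2 = 0.517 nM.
Then v = 23.2 × 0.114/(0.517 + 0.114) = 4.19 mM/s.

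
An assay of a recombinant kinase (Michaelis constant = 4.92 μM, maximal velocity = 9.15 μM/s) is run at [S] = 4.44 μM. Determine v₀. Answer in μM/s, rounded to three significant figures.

4.34 μM/s

[S]/(Km+[S]) = 4.44/9.360 = 0.4744, the fractional saturation.
v = 0.4744 × Vmax = 0.4744 × 9.15 = 4.34 μM/s.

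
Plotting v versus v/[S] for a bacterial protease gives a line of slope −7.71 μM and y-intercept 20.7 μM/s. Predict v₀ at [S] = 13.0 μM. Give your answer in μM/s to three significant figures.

In the Eadie–Hofstee form v = Vmax − Km·(v/[S]), the slope is −Km and the intercept is Vmax, so Km = 7.71 μM and Vmax = 20.7 μM/s.
v = 20.7 × 13.0/(7.71 + 13.0) = 13.0 μM/s.

13.0 μM/s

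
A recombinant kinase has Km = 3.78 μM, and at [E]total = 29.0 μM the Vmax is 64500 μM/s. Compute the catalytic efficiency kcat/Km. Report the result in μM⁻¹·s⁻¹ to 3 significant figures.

588 μM⁻¹·s⁻¹

kcat = Vmax/[E]total = 64500/29.0 = 2220 s⁻¹.
kcat/Km = 2220/3.78 = 588 μM⁻¹·s⁻¹.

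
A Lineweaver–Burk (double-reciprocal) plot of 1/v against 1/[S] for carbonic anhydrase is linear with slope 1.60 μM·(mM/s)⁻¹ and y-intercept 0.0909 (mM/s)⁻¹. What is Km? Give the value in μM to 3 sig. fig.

17.6 μM

y-intercept = 1/Vmax ⇒ Vmax = 11.0 mM/s; slope = Km/Vmax ⇒ Km = slope × Vmax.
Km = 1.60 × 11.0 = 17.6 μM.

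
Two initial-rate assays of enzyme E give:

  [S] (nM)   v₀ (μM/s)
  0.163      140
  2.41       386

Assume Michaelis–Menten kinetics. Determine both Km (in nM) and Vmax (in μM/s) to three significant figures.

Km = 0.352 nM; Vmax = 442 μM/s

In reciprocal form, 1/v = (Km/Vmax)·(1/[S]) + 1/Vmax. The two points give (1/[S], 1/v) = (6.135, 0.007143) and (0.4149, 0.002591).
Slope = (0.007143 − 0.002591)/(6.135 − 0.4149) = 0.0007958; intercept = 0.007143 − 0.0007958×6.135 = 0.002260.
Vmax = 1/intercept = 442 μM/s; Km = slope × Vmax = 0.0007958 × 442 = 0.352 nM.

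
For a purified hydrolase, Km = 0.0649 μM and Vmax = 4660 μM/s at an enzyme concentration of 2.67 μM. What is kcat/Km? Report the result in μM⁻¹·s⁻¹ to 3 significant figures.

26900 μM⁻¹·s⁻¹

kcat = Vmax/[E]total = 4660/2.67 = 1750 s⁻¹.
kcat/Km = 1750/0.0649 = 26900 μM⁻¹·s⁻¹.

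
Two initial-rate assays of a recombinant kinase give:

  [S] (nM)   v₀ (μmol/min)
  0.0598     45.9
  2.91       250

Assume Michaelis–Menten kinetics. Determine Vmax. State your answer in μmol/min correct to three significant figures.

276 μmol/min

In reciprocal form, 1/v = (Km/Vmax)·(1/[S]) + 1/Vmax. The two points give (1/[S], 1/v) = (16.72, 0.02179) and (0.3436, 0.004000).
Slope = (0.02179 − 0.004000)/(16.72 − 0.3436) = 0.001086; intercept = 0.02179 − 0.001086×16.72 = 0.003627.
Vmax = 1/intercept = 276 μmol/min; Km = slope × Vmax = 0.001086 × 276 = 0.299 nM.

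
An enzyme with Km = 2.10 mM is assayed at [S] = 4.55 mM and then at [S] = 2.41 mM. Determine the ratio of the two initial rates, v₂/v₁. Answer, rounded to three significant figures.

The fractional saturations are [S]/(Km+[S]) = 4.55/6.650 = 0.6842 and 2.41/4.510 = 0.5344.
v₂/v₁ is just their ratio: 0.5344/0.6842 = 0.781.

0.781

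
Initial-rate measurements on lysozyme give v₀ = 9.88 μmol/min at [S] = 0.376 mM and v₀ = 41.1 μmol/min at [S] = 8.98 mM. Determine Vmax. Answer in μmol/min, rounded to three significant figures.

In reciprocal form, 1/v = (Km/Vmax)·(1/[S]) + 1/Vmax. The two points give (1/[S], 1/v) = (2.660, 0.1012) and (0.1114, 0.02433).
Slope = (0.1012 − 0.02433)/(2.660 − 0.1114) = 0.03017; intercept = 0.1012 − 0.03017×2.660 = 0.02097.
Vmax = 1/intercept = 47.7 μmol/min; Km = slope × Vmax = 0.03017 × 47.7 = 1.44 mM.

47.7 μmol/min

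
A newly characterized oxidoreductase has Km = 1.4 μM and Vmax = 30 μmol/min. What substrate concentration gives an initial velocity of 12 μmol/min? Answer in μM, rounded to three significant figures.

Rearranging v = Vmax[S]/(Km+[S]) gives [S] = Km·v/(Vmax − v).
[S] = 1.4 × 12 / (30 − 12) = 16.80/18.00 = 0.933 μM.

0.933 μM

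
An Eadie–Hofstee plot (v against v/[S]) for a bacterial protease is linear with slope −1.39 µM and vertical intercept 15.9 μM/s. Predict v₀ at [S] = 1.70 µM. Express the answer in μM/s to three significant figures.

8.75 μM/s

In the Eadie–Hofstee form v = Vmax − Km·(v/[S]), the slope is −Km and the intercept is Vmax, so Km = 1.39 µM and Vmax = 15.9 μM/s.
v = 15.9 × 1.70/(1.39 + 1.70) = 8.75 μM/s.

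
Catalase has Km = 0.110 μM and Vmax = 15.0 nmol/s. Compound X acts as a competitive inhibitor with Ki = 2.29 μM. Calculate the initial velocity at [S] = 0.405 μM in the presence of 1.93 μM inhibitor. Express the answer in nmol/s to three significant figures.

10.0 nmol/s

With α = 1 + [I]/Ki = 1 + 1.93/2.29 = 1.843, the competitive rate law is v = Vmax[S] / (αKm + [S]).
v = 15.0×0.405 / (1.843×0.110 + 0.405) = 6.075/0.6077 = 10.0 nmol/s.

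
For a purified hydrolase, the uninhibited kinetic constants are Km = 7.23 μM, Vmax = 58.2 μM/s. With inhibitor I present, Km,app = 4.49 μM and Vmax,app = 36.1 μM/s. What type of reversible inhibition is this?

Both Km and Vmax decrease by the same factor (~1.61-fold) — characteristic of uncompetitive inhibition.

uncompetitive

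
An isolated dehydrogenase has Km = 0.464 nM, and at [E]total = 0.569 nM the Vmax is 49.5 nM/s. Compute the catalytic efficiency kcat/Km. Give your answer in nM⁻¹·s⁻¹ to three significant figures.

kcat = Vmax/[E]total = 49.5/0.569 = 87.0 s⁻¹.
kcat/Km = 87.0/0.464 = 187 nM⁻¹·s⁻¹.

187 nM⁻¹·s⁻¹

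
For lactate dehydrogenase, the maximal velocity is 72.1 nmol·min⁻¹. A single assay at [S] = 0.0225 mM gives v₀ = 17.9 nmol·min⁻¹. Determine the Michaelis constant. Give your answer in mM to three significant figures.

0.0681 mM

v/Vmax = 17.9/72.1 = 0.2483 = [S]/(Km+[S]).
So Km + [S] = [S]/0.2483 = 0.09063 mM, giving Km = 0.09063 − 0.0225 = 0.0681 mM.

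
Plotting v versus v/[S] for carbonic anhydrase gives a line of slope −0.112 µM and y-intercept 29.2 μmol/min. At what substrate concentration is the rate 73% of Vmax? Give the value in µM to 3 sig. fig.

0.303 µM

The Eadie–Hofstee slope gives Km = 0.112 µM (slope = −Km).
v/Vmax = [S]/(Km+[S]) = 0.73 ⇒ [S] = Km·0.73/(1−0.73) = 0.112 × 2.704 = 0.303 µM.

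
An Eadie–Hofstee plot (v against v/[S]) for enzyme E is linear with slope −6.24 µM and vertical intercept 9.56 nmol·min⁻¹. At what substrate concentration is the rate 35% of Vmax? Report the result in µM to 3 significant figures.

3.36 µM

The Eadie–Hofstee slope gives Km = 6.24 µM (slope = −Km).
v/Vmax = [S]/(Km+[S]) = 0.35 ⇒ [S] = Km·0.35/(1−0.35) = 6.24 × 0.5385 = 3.36 µM.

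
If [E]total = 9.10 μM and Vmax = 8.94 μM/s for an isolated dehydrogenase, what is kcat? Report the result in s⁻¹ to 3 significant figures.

kcat = Vmax/[E]total = 8.94 μM/s / 9.10 μM = 0.982 s⁻¹.

0.982 s⁻¹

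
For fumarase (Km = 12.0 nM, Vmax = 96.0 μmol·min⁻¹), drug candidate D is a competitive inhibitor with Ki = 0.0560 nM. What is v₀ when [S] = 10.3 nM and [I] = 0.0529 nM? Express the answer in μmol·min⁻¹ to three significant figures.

29.4 μmol·min⁻¹

α = 1 + [I]/Ki = 1 + 0.0529/0.0560 = 1.945.
For a competitive inhibitor, Vmax is unchanged and the apparent Km becomes α·Km: Km,app = 23.3 nM, Vmax,app = 96.0 μmol·min⁻¹.
v = Vmax,app·[S]/(Km,app + [S]) = 96.0 × 10.3/(23.3 + 10.3) = 29.4 μmol·min⁻¹.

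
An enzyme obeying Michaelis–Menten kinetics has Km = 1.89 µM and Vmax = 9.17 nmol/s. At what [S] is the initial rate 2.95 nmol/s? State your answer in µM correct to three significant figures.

Rearranging v = Vmax[S]/(Km+[S]) gives [S] = Km·v/(Vmax − v).
[S] = 1.89 × 2.95 / (9.17 − 2.95) = 5.576/6.220 = 0.896 µM.

0.896 µM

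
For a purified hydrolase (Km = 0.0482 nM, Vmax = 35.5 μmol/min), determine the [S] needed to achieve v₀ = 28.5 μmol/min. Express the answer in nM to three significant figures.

Rearranging v = Vmax[S]/(Km+[S]) gives [S] = Km·v/(Vmax − v).
[S] = 0.0482 × 28.5 / (35.5 − 28.5) = 1.374/7.000 = 0.196 nM.

0.196 nM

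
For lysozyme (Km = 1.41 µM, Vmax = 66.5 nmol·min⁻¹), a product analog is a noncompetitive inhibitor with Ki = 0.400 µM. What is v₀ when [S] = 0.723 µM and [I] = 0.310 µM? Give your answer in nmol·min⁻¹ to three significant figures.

12.7 nmol·min⁻¹

With α = 1 + [I]/Ki = 1 + 0.310/0.400 = 1.775, the noncompetitive rate law is v = (Vmax/α)·[S] / (Km + [S]).
v = (66.5/1.775)×0.723 / (1.41 + 0.723) = 27.09/2.133 = 12.7 nmol·min⁻¹.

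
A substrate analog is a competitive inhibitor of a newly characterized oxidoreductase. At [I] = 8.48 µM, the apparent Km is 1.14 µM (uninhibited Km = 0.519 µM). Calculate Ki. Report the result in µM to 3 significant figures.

Competitive: Km,app = α·Km with α = 1 + [I]/Ki.
α = Km,app/Km = 1.14/0.519 = 2.197.
Ki = [I]/(α − 1) = 8.48/1.197 = 7.09 µM.

7.09 µM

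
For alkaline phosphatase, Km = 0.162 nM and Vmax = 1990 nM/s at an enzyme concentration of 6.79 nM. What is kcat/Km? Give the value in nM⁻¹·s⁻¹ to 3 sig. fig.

1810 nM⁻¹·s⁻¹

kcat = Vmax/[E]total = 1990/6.79 = 293 s⁻¹.
kcat/Km = 293/0.162 = 1810 nM⁻¹·s⁻¹.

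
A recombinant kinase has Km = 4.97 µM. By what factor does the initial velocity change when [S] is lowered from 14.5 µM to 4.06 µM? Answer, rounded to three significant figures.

0.604

Since Vmax cancels, v₂/v₁ = [S]₂(Km+[S]₁) / [S]₁(Km+[S]₂).
= 4.06×(4.97+14.5) / (14.5×(4.97+4.06)) = 79.05/130.9 = 0.604.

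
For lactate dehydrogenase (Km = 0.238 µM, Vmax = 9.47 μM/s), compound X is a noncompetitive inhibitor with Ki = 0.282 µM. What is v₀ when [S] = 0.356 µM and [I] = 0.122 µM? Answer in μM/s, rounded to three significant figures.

3.96 μM/s

With α = 1 + [I]/Ki = 1 + 0.122/0.282 = 1.433, the noncompetitive rate law is v = (Vmax/α)·[S] / (Km + [S]).
v = (9.47/1.433)×0.356 / (0.238 + 0.356) = 2.353/0.5940 = 3.96 μM/s.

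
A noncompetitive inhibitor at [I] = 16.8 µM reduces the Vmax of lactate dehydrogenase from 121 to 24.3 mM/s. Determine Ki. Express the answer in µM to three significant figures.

4.22 µM

Noncompetitive: Vmax,app = Vmax/α with α = 1 + [I]/Ki.
α = Vmax/Vmax,app = 121/24.3 = 4.979.
Since α = 1 + [I]/Ki, [I]/Ki = 4.979 − 1 = 3.979 and Ki = 16.8/3.979 = 4.22 µM.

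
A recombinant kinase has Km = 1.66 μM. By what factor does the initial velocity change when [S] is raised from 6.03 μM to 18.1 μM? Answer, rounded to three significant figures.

1.17

The fractional saturations are [S]/(Km+[S]) = 6.03/7.690 = 0.7841 and 18.1/19.76 = 0.9160.
v₂/v₁ is just their ratio: 0.9160/0.7841 = 1.17.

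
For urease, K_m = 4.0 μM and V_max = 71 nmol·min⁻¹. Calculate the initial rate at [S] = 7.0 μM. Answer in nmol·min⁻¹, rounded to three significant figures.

45.2 nmol·min⁻¹

[S]/(Km+[S]) = 7.0/11.00 = 0.6364, the fractional saturation.
v = 0.6364 × Vmax = 0.6364 × 71 = 45.2 nmol·min⁻¹.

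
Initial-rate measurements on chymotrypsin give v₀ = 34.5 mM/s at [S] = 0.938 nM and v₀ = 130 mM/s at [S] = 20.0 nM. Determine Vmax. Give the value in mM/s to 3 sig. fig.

151 mM/s

From v = Vmax[S]/(Km+[S]), each point gives Vmax = v(Km+[S])/[S].
Equating: 34.5(Km+0.938)/0.938 = 130(Km+20.0)/20.0.
36.78·Km + 34.5 = 6.500·Km + 130, so (36.78 − 6.500)·Km = 130 − 34.5.
Km = 95.50/30.28 = 3.15 nM; then Vmax = 34.5(3.15+0.938)/0.938 = 151 mM/s.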